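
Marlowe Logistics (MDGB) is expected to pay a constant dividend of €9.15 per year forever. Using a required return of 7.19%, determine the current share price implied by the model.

€127.26

Zero-growth DDM (perpetuity): P₀ = D/r = 9.15 / 0.0719 = 127.2601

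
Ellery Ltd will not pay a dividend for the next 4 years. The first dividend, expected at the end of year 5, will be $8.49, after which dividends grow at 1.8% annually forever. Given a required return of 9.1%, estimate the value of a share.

Deferred-dividend DDM. At t=4 the remaining stream is a growing perpetuity with first payment D_5 = 8.49.
V_4 = D_5/(r−g) = 8.49/(0.091−0.018) = 116.3014
P₀ = V_4/(1+r)^4 = 116.3014/(1+0.091)^4 = 82.0892

$82.09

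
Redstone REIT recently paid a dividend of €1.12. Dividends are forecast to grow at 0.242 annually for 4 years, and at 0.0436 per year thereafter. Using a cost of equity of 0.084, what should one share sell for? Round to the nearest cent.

€56.23

Two-stage DDM. Project D₁…D_4 at 0.242, terminal growth 0.0436, discount at r = 0.084.
D_1 = 1.3910
D_2 = 1.7277
D_3 = 2.1458
D_4 = 2.6650
Terminal value at t=4: TV = D_5/(r−g) = 2.7812/(0.084−0.0436) = 68.8426
P₀ = 1.3910/(1+0.084)^1 + 1.7277/(1+0.084)^2 + 2.1458/(1+0.084)^3 + 2.6650/(1+0.084)^4 + 68.8426/(1+0.084)^4 = 56.2269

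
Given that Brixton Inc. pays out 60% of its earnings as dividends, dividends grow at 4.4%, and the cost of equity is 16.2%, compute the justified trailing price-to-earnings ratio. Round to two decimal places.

Justified trailing P/E = b(1+g)/(r−g) = 0.60×(1+0.044)/(0.162−0.044) = 5.3085

5.31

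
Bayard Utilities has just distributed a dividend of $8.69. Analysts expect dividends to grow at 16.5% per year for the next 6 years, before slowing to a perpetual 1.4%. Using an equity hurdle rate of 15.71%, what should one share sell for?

Two-stage DDM. Project D₁…D_6 at 0.165, terminal growth 0.014, discount at r = 0.1571.
D_1 = 10.1238
D_2 = 11.7943
D_3 = 13.7403
D_4 = 16.0075
D_5 = 18.6487
D_6 = 21.7258
Terminal value at t=6: TV = D_7/(r−g) = 22.0299/(0.1571−0.014) = 153.9479
P₀ = 10.1238/(1+0.1571)^1 + 11.7943/(1+0.1571)^2 + 13.7403/(1+0.1571)^3 + 16.0075/(1+0.1571)^4 + 18.6487/(1+0.1571)^5 + 21.7258/(1+0.1571)^6 + 153.9479/(1+0.1571)^6 = 117.5431

$117.54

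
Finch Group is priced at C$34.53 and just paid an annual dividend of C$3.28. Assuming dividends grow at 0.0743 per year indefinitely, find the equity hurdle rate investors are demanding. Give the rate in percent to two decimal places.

17.63%

Rearranging the constant-growth DDM: r = D₁/P₀ + g.
D₁ = 3.28 × (1 + 0.0743) = 3.5237.
r = 3.5237 / 34.53 + 0.0743 = 0.10205 + 0.0743 = 0.17635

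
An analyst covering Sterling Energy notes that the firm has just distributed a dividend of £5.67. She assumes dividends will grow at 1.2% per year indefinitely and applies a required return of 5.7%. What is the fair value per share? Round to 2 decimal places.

£127.51

Gordon growth model: P₀ = D₁/(r − g). D₁ = 5.67 × (1 + 0.012) = 5.7380.
P₀ = 5.7380 / (0.057 − 0.012) = 5.7380 / 0.045 = 127.5120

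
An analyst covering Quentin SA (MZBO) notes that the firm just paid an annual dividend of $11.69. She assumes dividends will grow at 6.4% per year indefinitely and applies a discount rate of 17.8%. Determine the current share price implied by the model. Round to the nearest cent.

Gordon growth model: P₀ = D₁/(r − g). D₁ = 11.69 × (1 + 0.064) = 12.4382.
P₀ = 12.4382 / (0.178 − 0.064) = 12.4382 / 0.114 = 109.1067

$109.11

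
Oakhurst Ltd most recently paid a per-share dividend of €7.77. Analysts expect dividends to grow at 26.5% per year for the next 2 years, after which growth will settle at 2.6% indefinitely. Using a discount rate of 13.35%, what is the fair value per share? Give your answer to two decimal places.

Two-stage DDM. Project D₁…D_2 at 0.265, terminal growth 0.026, discount at r = 0.1335.
D_1 = 9.8291
D_2 = 12.4337
Terminal value at t=2: TV = D_3/(r−g) = 12.7570/(0.1335−0.026) = 118.6700
P₀ = 9.8291/(1+0.1335)^1 + 12.4337/(1+0.1335)^2 + 118.6700/(1+0.1335)^2 = 110.7118

€110.71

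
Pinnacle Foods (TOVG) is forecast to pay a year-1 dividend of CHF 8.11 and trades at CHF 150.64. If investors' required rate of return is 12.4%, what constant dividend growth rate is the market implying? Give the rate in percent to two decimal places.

7.02%

From P₀ = D₁/(r − g), the implied growth is g = r − D₁/P₀.
g = 0.124 − 8.11/150.64 = 0.124 − 0.05384 = 0.07016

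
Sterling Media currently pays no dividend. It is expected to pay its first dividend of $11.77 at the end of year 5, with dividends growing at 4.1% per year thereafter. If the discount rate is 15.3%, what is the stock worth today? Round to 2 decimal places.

$59.46

Deferred-dividend DDM. At t=4 the remaining stream is a growing perpetuity with first payment D_5 = 11.77.
V_4 = D_5/(r−g) = 11.77/(0.153−0.041) = 105.0893
P₀ = V_4/(1+r)^4 = 105.0893/(1+0.153)^4 = 59.4622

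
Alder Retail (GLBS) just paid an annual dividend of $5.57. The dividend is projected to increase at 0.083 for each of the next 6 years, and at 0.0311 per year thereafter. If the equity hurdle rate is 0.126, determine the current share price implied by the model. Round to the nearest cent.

$77.14

Two-stage DDM. Project D₁…D_6 at 0.083, terminal growth 0.0311, discount at r = 0.126.
D_1 = 6.0323
D_2 = 6.5330
D_3 = 7.0752
D_4 = 7.6625
D_5 = 8.2985
D_6 = 8.9872
Terminal value at t=6: TV = D_7/(r−g) = 9.2667/(0.126−0.0311) = 97.6474
P₀ = 6.0323/(1+0.126)^1 + 6.5330/(1+0.126)^2 + 7.0752/(1+0.126)^3 + 7.6625/(1+0.126)^4 + 8.2985/(1+0.126)^5 + 8.9872/(1+0.126)^6 + 97.6474/(1+0.126)^6 = 77.1373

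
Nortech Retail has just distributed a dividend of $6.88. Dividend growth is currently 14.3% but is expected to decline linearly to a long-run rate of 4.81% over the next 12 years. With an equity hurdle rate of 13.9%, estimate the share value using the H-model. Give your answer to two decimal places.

H-model: P₀ = D₀[(1+g_L) + H(g_S−g_L)]/(r−g_L), with H = 12/2 = 6.
P₀ = 6.88 × [(1+0.0481) + 6×(0.143−0.0481)] / (0.139−0.0481)
   = 6.88 × 1.6175 / 0.0909 = 122.4246

$122.42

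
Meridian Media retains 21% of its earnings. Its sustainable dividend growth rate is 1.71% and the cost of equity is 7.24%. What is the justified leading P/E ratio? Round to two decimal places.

14.29

Payout ratio b = 1 − 0.21 = 0.79.
Justified leading P/E = b/(r−g) = 0.79/(0.0724−0.0171) = 14.2857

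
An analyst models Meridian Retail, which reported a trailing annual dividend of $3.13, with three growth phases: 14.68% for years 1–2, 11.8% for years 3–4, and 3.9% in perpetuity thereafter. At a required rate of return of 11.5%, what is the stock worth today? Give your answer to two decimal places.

Three-stage DDM. Project D₁…D_4; terminal Gordon value at t=4 with g = 0.039; discount at r = 0.115.
D_1 = 3.5895
D_2 = 4.1164
D_3 = 4.6022
D_4 = 5.1452
TV_4 = 5.3459/(0.115−0.039) = 70.3405
P₀ = Σ Dₜ/(1+r)ᵗ + TV_4/(1+r)^4 = 58.6892

$58.69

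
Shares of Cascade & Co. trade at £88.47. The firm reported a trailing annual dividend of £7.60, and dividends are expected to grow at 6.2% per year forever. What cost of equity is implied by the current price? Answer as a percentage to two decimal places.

Rearranging the constant-growth DDM: r = D₁/P₀ + g.
D₁ = 7.60 × (1 + 0.062) = 8.0712.
r = 8.0712 / 88.47 + 0.062 = 0.09123 + 0.062 = 0.15323

15.32%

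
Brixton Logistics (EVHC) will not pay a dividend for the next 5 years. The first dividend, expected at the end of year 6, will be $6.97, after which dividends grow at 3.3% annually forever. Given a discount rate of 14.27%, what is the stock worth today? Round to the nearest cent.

Deferred-dividend DDM. At t=5 the remaining stream is a growing perpetuity with first payment D_6 = 6.97.
V_5 = D_6/(r−g) = 6.97/(0.1427−0.033) = 63.5369
P₀ = V_5/(1+r)^5 = 63.5369/(1+0.1427)^5 = 32.6111

$32.61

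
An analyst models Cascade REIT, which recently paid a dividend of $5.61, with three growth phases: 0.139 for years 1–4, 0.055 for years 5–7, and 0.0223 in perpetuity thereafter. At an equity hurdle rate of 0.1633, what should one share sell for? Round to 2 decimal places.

$61.94

Three-stage DDM. Project D₁…D_7; terminal Gordon value at t=7 with g = 0.0223; discount at r = 0.1633.
D_1 = 6.3898
D_2 = 7.2780
D_3 = 8.2896
D_4 = 9.4419
D_5 = 9.9612
D_6 = 10.5090
D_7 = 11.0870
TV_7 = 11.3343/(0.1633−0.0223) = 80.3849
P₀ = Σ Dₜ/(1+r)ᵗ + TV_7/(1+r)^7 = 61.9368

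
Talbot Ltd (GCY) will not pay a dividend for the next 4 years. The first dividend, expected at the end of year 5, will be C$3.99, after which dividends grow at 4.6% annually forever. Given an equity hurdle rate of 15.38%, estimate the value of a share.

Deferred-dividend DDM. At t=4 the remaining stream is a growing perpetuity with first payment D_5 = 3.99.
V_4 = D_5/(r−g) = 3.99/(0.1538−0.046) = 37.0130
P₀ = V_4/(1+r)^4 = 37.0130/(1+0.1538)^4 = 20.8849

C$20.88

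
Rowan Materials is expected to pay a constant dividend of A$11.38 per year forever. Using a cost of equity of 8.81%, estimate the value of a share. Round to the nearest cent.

A$129.17

Zero-growth DDM (perpetuity): P₀ = D/r = 11.38 / 0.0881 = 129.1714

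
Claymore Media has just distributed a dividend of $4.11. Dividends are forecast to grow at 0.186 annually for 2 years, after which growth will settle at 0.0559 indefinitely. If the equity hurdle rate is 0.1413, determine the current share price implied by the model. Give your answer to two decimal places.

Two-stage DDM. Project D₁…D_2 at 0.186, terminal growth 0.0559, discount at r = 0.1413.
D_1 = 4.8745
D_2 = 5.7811
Terminal value at t=2: TV = D_3/(r−g) = 6.1043/(0.1413−0.0559) = 71.4786
P₀ = 4.8745/(1+0.1413)^1 + 5.7811/(1+0.1413)^2 + 71.4786/(1+0.1413)^2 = 63.5845

$63.58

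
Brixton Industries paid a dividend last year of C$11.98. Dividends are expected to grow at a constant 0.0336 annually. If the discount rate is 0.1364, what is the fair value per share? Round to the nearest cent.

C$120.45

Gordon growth model: P₀ = D₁/(r − g). D₁ = 11.98 × (1 + 0.0336) = 12.3825.
P₀ = 12.3825 / (0.1364 − 0.0336) = 12.3825 / 0.1028 = 120.4526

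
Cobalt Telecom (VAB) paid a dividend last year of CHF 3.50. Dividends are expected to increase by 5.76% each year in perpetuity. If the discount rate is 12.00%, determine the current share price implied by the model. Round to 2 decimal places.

Gordon growth model: P₀ = D₁/(r − g). D₁ = 3.50 × (1 + 0.0576) = 3.7016.
P₀ = 3.7016 / (0.12 − 0.0576) = 3.7016 / 0.0624 = 59.3205

CHF 59.32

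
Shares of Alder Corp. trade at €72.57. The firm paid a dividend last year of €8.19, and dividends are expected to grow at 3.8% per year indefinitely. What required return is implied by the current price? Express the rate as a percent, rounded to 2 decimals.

15.51%

Rearranging the constant-growth DDM: r = D₁/P₀ + g.
D₁ = 8.19 × (1 + 0.038) = 8.5012.
r = 8.5012 / 72.57 + 0.038 = 0.11715 + 0.038 = 0.15515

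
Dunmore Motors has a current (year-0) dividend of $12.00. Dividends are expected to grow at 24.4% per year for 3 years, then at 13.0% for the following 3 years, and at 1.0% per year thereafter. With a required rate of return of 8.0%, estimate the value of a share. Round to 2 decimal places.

$411.43

Three-stage DDM. Project D₁…D_6; terminal Gordon value at t=6 with g = 0.01; discount at r = 0.08.
D_1 = 14.9280
D_2 = 18.5704
D_3 = 23.1016
D_4 = 26.1048
D_5 = 29.4985
D_6 = 33.3333
TV_6 = 33.6666/(0.08−0.01) = 480.9512
P₀ = Σ Dₜ/(1+r)ᵗ + TV_6/(1+r)^6 = 411.4326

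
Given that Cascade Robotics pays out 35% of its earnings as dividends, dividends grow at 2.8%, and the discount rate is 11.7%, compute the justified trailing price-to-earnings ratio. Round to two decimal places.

4.04

Justified trailing P/E = b(1+g)/(r−g) = 0.35×(1+0.028)/(0.117−0.028) = 4.0427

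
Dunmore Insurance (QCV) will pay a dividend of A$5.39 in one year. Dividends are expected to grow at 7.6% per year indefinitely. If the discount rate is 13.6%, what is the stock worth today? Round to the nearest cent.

Gordon growth model: P₀ = D₁/(r − g), with D₁ = 5.39 given directly.
P₀ = 5.3900 / (0.136 − 0.076) = 5.3900 / 0.06 = 89.8333

A$89.83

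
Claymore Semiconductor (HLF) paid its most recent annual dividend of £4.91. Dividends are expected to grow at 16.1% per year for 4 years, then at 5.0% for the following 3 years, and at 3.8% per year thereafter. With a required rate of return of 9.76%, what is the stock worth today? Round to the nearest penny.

£133.25

Three-stage DDM. Project D₁…D_7; terminal Gordon value at t=7 with g = 0.038; discount at r = 0.0976.
D_1 = 5.7005
D_2 = 6.6183
D_3 = 7.6838
D_4 = 8.9209
D_5 = 9.3670
D_6 = 9.8353
D_7 = 10.3271
TV_7 = 10.7195/(0.0976−0.038) = 179.8578
P₀ = Σ Dₜ/(1+r)ᵗ + TV_7/(1+r)^7 = 133.2484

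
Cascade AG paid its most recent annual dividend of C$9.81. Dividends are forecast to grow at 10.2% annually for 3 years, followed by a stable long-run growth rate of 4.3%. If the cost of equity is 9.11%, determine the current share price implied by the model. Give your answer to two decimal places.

Two-stage DDM. Project D₁…D_3 at 0.102, terminal growth 0.043, discount at r = 0.0911.
D_1 = 10.8106
D_2 = 11.9133
D_3 = 13.1285
Terminal value at t=3: TV = D_4/(r−g) = 13.6930/(0.0911−0.043) = 284.6774
P₀ = 10.8106/(1+0.0911)^1 + 11.9133/(1+0.0911)^2 + 13.1285/(1+0.0911)^3 + 284.6774/(1+0.0911)^3 = 249.1810

C$249.18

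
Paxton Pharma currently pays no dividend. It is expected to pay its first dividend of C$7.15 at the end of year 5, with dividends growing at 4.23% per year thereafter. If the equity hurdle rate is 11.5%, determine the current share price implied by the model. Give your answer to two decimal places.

Deferred-dividend DDM. At t=4 the remaining stream is a growing perpetuity with first payment D_5 = 7.15.
V_4 = D_5/(r−g) = 7.15/(0.115−0.0423) = 98.3494
P₀ = V_4/(1+r)^4 = 98.3494/(1+0.115)^4 = 63.6315

C$63.63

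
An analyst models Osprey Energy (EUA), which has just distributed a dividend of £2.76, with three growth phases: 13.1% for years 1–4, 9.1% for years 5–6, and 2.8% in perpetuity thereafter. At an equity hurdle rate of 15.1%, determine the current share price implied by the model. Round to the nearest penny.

Three-stage DDM. Project D₁…D_6; terminal Gordon value at t=6 with g = 0.028; discount at r = 0.151.
D_1 = 3.1216
D_2 = 3.5305
D_3 = 3.9930
D_4 = 4.5161
D_5 = 4.9270
D_6 = 5.3754
TV_6 = 5.5259/(0.151−0.028) = 44.9259
P₀ = Σ Dₜ/(1+r)ᵗ + TV_6/(1+r)^6 = 34.6412

£34.64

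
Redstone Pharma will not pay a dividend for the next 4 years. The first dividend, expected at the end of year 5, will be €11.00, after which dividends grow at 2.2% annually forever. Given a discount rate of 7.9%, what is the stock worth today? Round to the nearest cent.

Deferred-dividend DDM. At t=4 the remaining stream is a growing perpetuity with first payment D_5 = 11.00.
V_4 = D_5/(r−g) = 11.00/(0.079−0.022) = 192.9825
P₀ = V_4/(1+r)^4 = 192.9825/(1+0.079)^4 = 142.3744

€142.37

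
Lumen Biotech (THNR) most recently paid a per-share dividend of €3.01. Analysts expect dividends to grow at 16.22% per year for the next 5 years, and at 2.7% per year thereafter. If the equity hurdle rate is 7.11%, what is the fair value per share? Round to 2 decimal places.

Two-stage DDM. Project D₁…D_5 at 0.1622, terminal growth 0.027, discount at r = 0.0711.
D_1 = 3.4982
D_2 = 4.0656
D_3 = 4.7251
D_4 = 5.4915
D_5 = 6.3822
Terminal value at t=5: TV = D_6/(r−g) = 6.5545/(0.0711−0.027) = 148.6287
P₀ = 3.4982/(1+0.0711)^1 + 4.0656/(1+0.0711)^2 + 4.7251/(1+0.0711)^3 + 5.4915/(1+0.0711)^4 + 6.3822/(1+0.0711)^5 + 148.6287/(1+0.0711)^5 = 124.7815

€124.78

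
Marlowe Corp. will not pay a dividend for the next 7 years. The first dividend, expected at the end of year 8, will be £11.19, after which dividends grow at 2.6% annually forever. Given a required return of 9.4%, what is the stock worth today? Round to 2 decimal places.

Deferred-dividend DDM. At t=7 the remaining stream is a growing perpetuity with first payment D_8 = 11.19.
V_7 = D_8/(r−g) = 11.19/(0.094−0.026) = 164.5588
P₀ = V_7/(1+r)^7 = 164.5588/(1+0.094)^7 = 87.7405

£87.74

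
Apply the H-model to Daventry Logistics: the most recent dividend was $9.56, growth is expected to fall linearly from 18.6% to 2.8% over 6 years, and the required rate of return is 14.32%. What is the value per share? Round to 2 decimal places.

H-model: P₀ = D₀[(1+g_L) + H(g_S−g_L)]/(r−g_L), with H = 6/2 = 3.
P₀ = 9.56 × [(1+0.028) + 3×(0.186−0.028)] / (0.1432−0.028)
   = 9.56 × 1.5020 / 0.1152 = 124.6451

$124.65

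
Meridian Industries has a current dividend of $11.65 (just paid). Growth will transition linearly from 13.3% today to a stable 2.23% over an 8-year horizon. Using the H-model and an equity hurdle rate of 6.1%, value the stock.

$441.04

H-model: P₀ = D₀[(1+g_L) + H(g_S−g_L)]/(r−g_L), with H = 8/2 = 4.
P₀ = 11.65 × [(1+0.0223) + 4×(0.133−0.0223)] / (0.061−0.0223)
   = 11.65 × 1.4651 / 0.0387 = 441.0443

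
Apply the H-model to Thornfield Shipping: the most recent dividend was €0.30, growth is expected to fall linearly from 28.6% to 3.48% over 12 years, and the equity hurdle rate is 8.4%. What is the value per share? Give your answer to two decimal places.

H-model: P₀ = D₀[(1+g_L) + H(g_S−g_L)]/(r−g_L), with H = 12/2 = 6.
P₀ = 0.30 × [(1+0.0348) + 6×(0.286−0.0348)] / (0.084−0.0348)
   = 0.30 × 2.5420 / 0.0492 = 15.5000

€15.50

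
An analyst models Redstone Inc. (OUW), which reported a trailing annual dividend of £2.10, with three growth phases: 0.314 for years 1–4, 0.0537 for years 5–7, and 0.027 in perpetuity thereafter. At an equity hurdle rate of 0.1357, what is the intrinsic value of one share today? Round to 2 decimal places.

Three-stage DDM. Project D₁…D_7; terminal Gordon value at t=7 with g = 0.027; discount at r = 0.1357.
D_1 = 2.7594
D_2 = 3.6259
D_3 = 4.7644
D_4 = 6.2604
D_5 = 6.5966
D_6 = 6.9508
D_7 = 7.3241
TV_7 = 7.5218/(0.1357−0.027) = 69.1978
P₀ = Σ Dₜ/(1+r)ᵗ + TV_7/(1+r)^7 = 50.3879

£50.39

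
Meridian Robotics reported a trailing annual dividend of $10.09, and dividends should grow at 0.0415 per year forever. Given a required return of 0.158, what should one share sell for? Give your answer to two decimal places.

Gordon growth model: P₀ = D₁/(r − g). D₁ = 10.09 × (1 + 0.0415) = 10.5087.
P₀ = 10.5087 / (0.158 − 0.0415) = 10.5087 / 0.1165 = 90.2037

$90.20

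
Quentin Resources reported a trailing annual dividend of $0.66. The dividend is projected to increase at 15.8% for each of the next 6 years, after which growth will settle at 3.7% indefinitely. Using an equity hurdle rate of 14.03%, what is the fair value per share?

Two-stage DDM. Project D₁…D_6 at 0.158, terminal growth 0.037, discount at r = 0.1403.
D_1 = 0.7643
D_2 = 0.8850
D_3 = 1.0249
D_4 = 1.1868
D_5 = 1.3743
D_6 = 1.5915
Terminal value at t=6: TV = D_7/(r−g) = 1.6503/(0.1403−0.037) = 15.9762
P₀ = 0.7643/(1+0.1403)^1 + 0.8850/(1+0.1403)^2 + 1.0249/(1+0.1403)^3 + 1.1868/(1+0.1403)^4 + 1.3743/(1+0.1403)^5 + 1.5915/(1+0.1403)^6 + 15.9762/(1+0.1403)^6 = 11.4479

$11.45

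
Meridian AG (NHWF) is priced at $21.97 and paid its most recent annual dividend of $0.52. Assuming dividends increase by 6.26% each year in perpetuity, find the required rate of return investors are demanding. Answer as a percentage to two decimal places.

Rearranging the constant-growth DDM: r = D₁/P₀ + g.
D₁ = 0.52 × (1 + 0.0626) = 0.5526.
r = 0.5526 / 21.97 + 0.0626 = 0.02515 + 0.0626 = 0.08775

8.78%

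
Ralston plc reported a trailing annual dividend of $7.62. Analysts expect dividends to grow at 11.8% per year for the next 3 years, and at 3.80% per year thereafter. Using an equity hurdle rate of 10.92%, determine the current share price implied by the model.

$136.98

Two-stage DDM. Project D₁…D_3 at 0.118, terminal growth 0.038, discount at r = 0.1092.
D_1 = 8.5192
D_2 = 9.5244
D_3 = 10.6483
Terminal value at t=3: TV = D_4/(r−g) = 11.0529/(0.1092−0.038) = 155.2379
P₀ = 8.5192/(1+0.1092)^1 + 9.5244/(1+0.1092)^2 + 10.6483/(1+0.1092)^3 + 155.2379/(1+0.1092)^3 = 136.9790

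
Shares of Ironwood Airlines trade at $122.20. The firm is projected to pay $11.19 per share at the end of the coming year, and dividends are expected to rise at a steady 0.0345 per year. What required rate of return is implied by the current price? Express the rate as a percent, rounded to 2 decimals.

Rearranging the constant-growth DDM: r = D₁/P₀ + g.
r = 11.1900 / 122.20 + 0.0345 = 0.09157 + 0.0345 = 0.12607

12.61%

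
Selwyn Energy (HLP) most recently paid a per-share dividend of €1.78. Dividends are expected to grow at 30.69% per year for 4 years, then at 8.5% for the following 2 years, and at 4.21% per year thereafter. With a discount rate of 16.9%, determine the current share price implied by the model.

€34.13

Three-stage DDM. Project D₁…D_6; terminal Gordon value at t=6 with g = 0.0421; discount at r = 0.169.
D_1 = 2.3263
D_2 = 3.0402
D_3 = 3.9733
D_4 = 5.1927
D_5 = 5.6340
D_6 = 6.1129
TV_6 = 6.3703/(0.169−0.0421) = 50.1992
P₀ = Σ Dₜ/(1+r)ᵗ + TV_6/(1+r)^6 = 34.1287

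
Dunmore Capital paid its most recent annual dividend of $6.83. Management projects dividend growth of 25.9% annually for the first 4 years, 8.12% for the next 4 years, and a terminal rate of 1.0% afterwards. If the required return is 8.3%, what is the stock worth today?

Three-stage DDM. Project D₁…D_8; terminal Gordon value at t=8 with g = 0.01; discount at r = 0.083.
D_1 = 8.5990
D_2 = 10.8261
D_3 = 13.6301
D_4 = 17.1603
D_5 = 18.5537
D_6 = 20.0602
D_7 = 21.6891
D_8 = 23.4503
TV_8 = 23.6848/(0.083−0.01) = 324.4489
P₀ = Σ Dₜ/(1+r)ᵗ + TV_8/(1+r)^8 = 261.5067

$261.51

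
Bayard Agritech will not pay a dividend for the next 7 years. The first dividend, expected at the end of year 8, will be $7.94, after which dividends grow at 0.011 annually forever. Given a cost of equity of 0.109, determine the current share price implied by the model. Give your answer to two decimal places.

$39.27

Deferred-dividend DDM. At t=7 the remaining stream is a growing perpetuity with first payment D_8 = 7.94.
V_7 = D_8/(r−g) = 7.94/(0.109−0.011) = 81.0204
P₀ = V_7/(1+r)^7 = 81.0204/(1+0.109)^7 = 39.2711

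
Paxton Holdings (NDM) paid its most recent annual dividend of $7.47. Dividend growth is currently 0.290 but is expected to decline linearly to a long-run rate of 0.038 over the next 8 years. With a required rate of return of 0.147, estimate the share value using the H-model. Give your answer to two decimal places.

H-model: P₀ = D₀[(1+g_L) + H(g_S−g_L)]/(r−g_L), with H = 8/2 = 4.
P₀ = 7.47 × [(1+0.038) + 4×(0.29−0.038)] / (0.147−0.038)
   = 7.47 × 2.0460 / 0.109 = 140.2167

$140.22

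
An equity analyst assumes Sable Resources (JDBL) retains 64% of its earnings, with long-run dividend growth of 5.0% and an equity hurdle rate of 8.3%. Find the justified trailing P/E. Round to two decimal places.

Payout ratio b = 1 − 0.64 = 0.36.
Justified trailing P/E = b(1+g)/(r−g) = 0.36×(1+0.05)/(0.083−0.05) = 11.4545

11.45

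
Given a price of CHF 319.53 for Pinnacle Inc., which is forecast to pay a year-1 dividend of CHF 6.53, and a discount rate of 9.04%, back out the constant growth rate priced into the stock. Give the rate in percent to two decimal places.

7.00%

From P₀ = D₁/(r − g), the implied growth is g = r − D₁/P₀.
g = 0.0904 − 6.53/319.53 = 0.0904 − 0.02044 = 0.06996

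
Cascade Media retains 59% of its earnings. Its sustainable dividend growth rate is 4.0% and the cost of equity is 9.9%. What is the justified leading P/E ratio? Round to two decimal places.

6.95

Payout ratio b = 1 − 0.59 = 0.41.
Justified leading P/E = b/(r−g) = 0.41/(0.099−0.04) = 6.9492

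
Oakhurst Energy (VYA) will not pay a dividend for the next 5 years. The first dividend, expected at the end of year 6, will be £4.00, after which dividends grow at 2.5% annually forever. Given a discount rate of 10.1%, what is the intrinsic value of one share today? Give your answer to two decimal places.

Deferred-dividend DDM. At t=5 the remaining stream is a growing perpetuity with first payment D_6 = 4.00.
V_5 = D_6/(r−g) = 4.00/(0.101−0.025) = 52.6316
P₀ = V_5/(1+r)^5 = 52.6316/(1+0.101)^5 = 32.5319

£32.53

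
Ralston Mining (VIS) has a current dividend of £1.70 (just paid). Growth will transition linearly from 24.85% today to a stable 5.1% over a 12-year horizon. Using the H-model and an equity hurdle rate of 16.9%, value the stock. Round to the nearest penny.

H-model: P₀ = D₀[(1+g_L) + H(g_S−g_L)]/(r−g_L), with H = 12/2 = 6.
P₀ = 1.70 × [(1+0.051) + 6×(0.2485−0.051)] / (0.169−0.051)
   = 1.70 × 2.2360 / 0.118 = 32.2136

£32.21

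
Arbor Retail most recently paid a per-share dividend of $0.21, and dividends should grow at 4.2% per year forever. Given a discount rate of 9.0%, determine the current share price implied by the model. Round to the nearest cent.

$4.56

Gordon growth model: P₀ = D₁/(r − g). D₁ = 0.21 × (1 + 0.042) = 0.2188.
P₀ = 0.2188 / (0.09 − 0.042) = 0.2188 / 0.048 = 4.5587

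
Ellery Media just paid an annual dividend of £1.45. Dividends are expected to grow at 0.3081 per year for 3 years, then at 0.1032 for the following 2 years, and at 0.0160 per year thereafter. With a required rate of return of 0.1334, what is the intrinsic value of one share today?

Three-stage DDM. Project D₁…D_5; terminal Gordon value at t=5 with g = 0.016; discount at r = 0.1334.
D_1 = 1.8967
D_2 = 2.4811
D_3 = 3.2456
D_4 = 3.5805
D_5 = 3.9500
TV_5 = 4.0132/(0.1334−0.016) = 34.1842
P₀ = Σ Dₜ/(1+r)ᵗ + TV_5/(1+r)^5 = 28.3930

£28.39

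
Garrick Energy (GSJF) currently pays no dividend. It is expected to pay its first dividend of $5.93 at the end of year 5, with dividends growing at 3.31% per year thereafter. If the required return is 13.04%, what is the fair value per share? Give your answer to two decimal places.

$37.33

Deferred-dividend DDM. At t=4 the remaining stream is a growing perpetuity with first payment D_5 = 5.93.
V_4 = D_5/(r−g) = 5.93/(0.1304−0.0331) = 60.9455
P₀ = V_4/(1+r)^4 = 60.9455/(1+0.1304)^4 = 37.3262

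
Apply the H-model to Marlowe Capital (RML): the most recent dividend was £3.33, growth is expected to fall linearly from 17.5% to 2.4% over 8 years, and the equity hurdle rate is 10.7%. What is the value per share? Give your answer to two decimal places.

£65.32

H-model: P₀ = D₀[(1+g_L) + H(g_S−g_L)]/(r−g_L), with H = 8/2 = 4.
P₀ = 3.33 × [(1+0.024) + 4×(0.175−0.024)] / (0.107−0.024)
   = 3.33 × 1.6280 / 0.083 = 65.3161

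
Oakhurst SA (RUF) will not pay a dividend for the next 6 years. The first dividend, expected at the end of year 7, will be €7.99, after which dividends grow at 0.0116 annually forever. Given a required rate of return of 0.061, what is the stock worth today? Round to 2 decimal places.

Deferred-dividend DDM. At t=6 the remaining stream is a growing perpetuity with first payment D_7 = 7.99.
V_6 = D_7/(r−g) = 7.99/(0.061−0.0116) = 161.7409
P₀ = V_6/(1+r)^6 = 161.7409/(1+0.061)^6 = 113.3777

€113.38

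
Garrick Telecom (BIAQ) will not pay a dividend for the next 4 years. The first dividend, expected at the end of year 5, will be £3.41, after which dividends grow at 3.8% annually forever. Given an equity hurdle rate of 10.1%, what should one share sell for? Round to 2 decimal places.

Deferred-dividend DDM. At t=4 the remaining stream is a growing perpetuity with first payment D_5 = 3.41.
V_4 = D_5/(r−g) = 3.41/(0.101−0.038) = 54.1270
P₀ = V_4/(1+r)^4 = 54.1270/(1+0.101)^4 = 36.8353

£36.84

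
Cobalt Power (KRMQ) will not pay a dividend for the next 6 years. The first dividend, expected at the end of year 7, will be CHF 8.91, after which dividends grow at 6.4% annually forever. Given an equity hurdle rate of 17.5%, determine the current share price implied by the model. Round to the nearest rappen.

CHF 30.50

Deferred-dividend DDM. At t=6 the remaining stream is a growing perpetuity with first payment D_7 = 8.91.
V_6 = D_7/(r−g) = 8.91/(0.175−0.064) = 80.2703
P₀ = V_6/(1+r)^6 = 80.2703/(1+0.175)^6 = 30.5019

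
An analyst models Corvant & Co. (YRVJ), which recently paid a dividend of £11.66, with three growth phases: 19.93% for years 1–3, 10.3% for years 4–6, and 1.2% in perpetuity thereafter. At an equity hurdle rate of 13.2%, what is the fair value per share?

Three-stage DDM. Project D₁…D_6; terminal Gordon value at t=6 with g = 0.012; discount at r = 0.132.
D_1 = 13.9838
D_2 = 16.7708
D_3 = 20.1132
D_4 = 22.1849
D_5 = 24.4699
D_6 = 26.9904
TV_6 = 27.3142/(0.132−0.012) = 227.6187
P₀ = Σ Dₜ/(1+r)ᵗ + TV_6/(1+r)^6 = 186.9842

£186.98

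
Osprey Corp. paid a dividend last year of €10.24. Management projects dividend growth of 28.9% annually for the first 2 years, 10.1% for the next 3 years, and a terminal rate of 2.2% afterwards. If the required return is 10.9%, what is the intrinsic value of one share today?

Three-stage DDM. Project D₁…D_5; terminal Gordon value at t=5 with g = 0.022; discount at r = 0.109.
D_1 = 13.1994
D_2 = 17.0140
D_3 = 18.7324
D_4 = 20.6244
D_5 = 22.7074
TV_5 = 23.2070/(0.109−0.022) = 266.7469
P₀ = Σ Dₜ/(1+r)ᵗ + TV_5/(1+r)^5 = 225.6578

€225.66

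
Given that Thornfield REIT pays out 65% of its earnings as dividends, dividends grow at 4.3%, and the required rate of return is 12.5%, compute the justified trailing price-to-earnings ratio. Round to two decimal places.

Justified trailing P/E = b(1+g)/(r−g) = 0.65×(1+0.043)/(0.125−0.043) = 8.2677

8.27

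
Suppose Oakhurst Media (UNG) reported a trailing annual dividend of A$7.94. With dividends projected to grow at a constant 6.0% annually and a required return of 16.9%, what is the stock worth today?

A$77.21

Gordon growth model: P₀ = D₁/(r − g). D₁ = 7.94 × (1 + 0.06) = 8.4164.
P₀ = 8.4164 / (0.169 − 0.06) = 8.4164 / 0.109 = 77.2147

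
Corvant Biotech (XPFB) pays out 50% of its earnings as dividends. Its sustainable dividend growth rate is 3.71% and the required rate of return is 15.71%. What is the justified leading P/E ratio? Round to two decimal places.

4.17

Justified leading P/E = b/(r−g) = 0.50/(0.1571−0.0371) = 4.1667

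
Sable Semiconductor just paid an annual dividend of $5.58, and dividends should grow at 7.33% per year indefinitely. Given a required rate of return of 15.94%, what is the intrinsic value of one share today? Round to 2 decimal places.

$69.56

Gordon growth model: P₀ = D₁/(r − g). D₁ = 5.58 × (1 + 0.0733) = 5.9890.
P₀ = 5.9890 / (0.1594 − 0.0733) = 5.9890 / 0.0861 = 69.5588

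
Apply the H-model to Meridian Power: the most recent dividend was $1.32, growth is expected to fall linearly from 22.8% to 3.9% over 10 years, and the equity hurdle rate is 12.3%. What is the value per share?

H-model: P₀ = D₀[(1+g_L) + H(g_S−g_L)]/(r−g_L), with H = 10/2 = 5.
P₀ = 1.32 × [(1+0.039) + 5×(0.228−0.039)] / (0.123−0.039)
   = 1.32 × 1.9840 / 0.084 = 31.1771

$31.18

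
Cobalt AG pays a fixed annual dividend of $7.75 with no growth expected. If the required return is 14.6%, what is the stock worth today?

Zero-growth DDM (perpetuity): P₀ = D/r = 7.75 / 0.146 = 53.0822

$53.08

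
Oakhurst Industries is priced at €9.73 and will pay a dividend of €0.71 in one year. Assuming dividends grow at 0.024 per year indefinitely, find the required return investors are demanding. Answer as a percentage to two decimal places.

Rearranging the constant-growth DDM: r = D₁/P₀ + g.
r = 0.7100 / 9.73 + 0.024 = 0.07297 + 0.024 = 0.09697

9.70%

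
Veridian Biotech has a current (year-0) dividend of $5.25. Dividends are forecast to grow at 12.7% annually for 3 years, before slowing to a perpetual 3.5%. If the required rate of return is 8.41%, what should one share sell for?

$141.36

Two-stage DDM. Project D₁…D_3 at 0.127, terminal growth 0.035, discount at r = 0.0841.
D_1 = 5.9168
D_2 = 6.6682
D_3 = 7.5150
Terminal value at t=3: TV = D_4/(r−g) = 7.7781/(0.0841−0.035) = 158.4127
P₀ = 5.9168/(1+0.0841)^1 + 6.6682/(1+0.0841)^2 + 7.5150/(1+0.0841)^3 + 158.4127/(1+0.0841)^3 = 141.3614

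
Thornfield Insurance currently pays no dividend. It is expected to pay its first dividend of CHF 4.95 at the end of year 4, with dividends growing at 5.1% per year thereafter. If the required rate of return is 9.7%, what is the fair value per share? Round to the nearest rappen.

CHF 81.51

Deferred-dividend DDM. At t=3 the remaining stream is a growing perpetuity with first payment D_4 = 4.95.
V_3 = D_4/(r−g) = 4.95/(0.097−0.051) = 107.6087
P₀ = V_3/(1+r)^3 = 107.6087/(1+0.097)^3 = 81.5131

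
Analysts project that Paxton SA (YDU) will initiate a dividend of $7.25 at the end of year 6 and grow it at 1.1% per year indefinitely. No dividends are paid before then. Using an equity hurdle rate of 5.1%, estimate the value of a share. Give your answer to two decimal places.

Deferred-dividend DDM. At t=5 the remaining stream is a growing perpetuity with first payment D_6 = 7.25.
V_5 = D_6/(r−g) = 7.25/(0.051−0.011) = 181.2500
P₀ = V_5/(1+r)^5 = 181.2500/(1+0.051)^5 = 141.3398

$141.34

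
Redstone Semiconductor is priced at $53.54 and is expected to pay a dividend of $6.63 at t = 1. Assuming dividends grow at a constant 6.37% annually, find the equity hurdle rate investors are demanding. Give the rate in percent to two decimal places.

18.75%

Rearranging the constant-growth DDM: r = D₁/P₀ + g.
r = 6.6300 / 53.54 + 0.0637 = 0.12383 + 0.0637 = 0.18753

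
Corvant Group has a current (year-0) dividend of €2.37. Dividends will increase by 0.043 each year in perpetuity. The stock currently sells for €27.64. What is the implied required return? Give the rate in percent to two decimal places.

13.24%

Rearranging the constant-growth DDM: r = D₁/P₀ + g.
D₁ = 2.37 × (1 + 0.043) = 2.4719.
r = 2.4719 / 27.64 + 0.043 = 0.08943 + 0.043 = 0.13243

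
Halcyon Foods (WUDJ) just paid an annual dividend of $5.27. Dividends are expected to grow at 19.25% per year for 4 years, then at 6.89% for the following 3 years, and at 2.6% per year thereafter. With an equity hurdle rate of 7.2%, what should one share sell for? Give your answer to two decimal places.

$230.21

Three-stage DDM. Project D₁…D_7; terminal Gordon value at t=7 with g = 0.026; discount at r = 0.072.
D_1 = 6.2845
D_2 = 7.4942
D_3 = 8.9369
D_4 = 10.6572
D_5 = 11.3915
D_6 = 12.1764
D_7 = 13.0153
TV_7 = 13.3537/(0.072−0.026) = 290.2986
P₀ = Σ Dₜ/(1+r)ᵗ + TV_7/(1+r)^7 = 230.2133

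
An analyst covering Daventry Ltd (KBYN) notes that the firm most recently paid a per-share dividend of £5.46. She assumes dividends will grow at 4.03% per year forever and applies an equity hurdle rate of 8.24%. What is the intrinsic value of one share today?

£134.92

Gordon growth model: P₀ = D₁/(r − g). D₁ = 5.46 × (1 + 0.0403) = 5.6800.
P₀ = 5.6800 / (0.0824 − 0.0403) = 5.6800 / 0.0421 = 134.9178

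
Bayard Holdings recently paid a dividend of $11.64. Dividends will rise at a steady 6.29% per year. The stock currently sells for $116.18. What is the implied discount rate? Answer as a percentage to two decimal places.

Rearranging the constant-growth DDM: r = D₁/P₀ + g.
D₁ = 11.64 × (1 + 0.0629) = 12.3722.
r = 12.3722 / 116.18 + 0.0629 = 0.10649 + 0.0629 = 0.16939

16.94%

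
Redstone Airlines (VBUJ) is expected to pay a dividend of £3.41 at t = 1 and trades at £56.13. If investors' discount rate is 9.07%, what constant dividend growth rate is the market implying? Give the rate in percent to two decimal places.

2.99%

From P₀ = D₁/(r − g), the implied growth is g = r − D₁/P₀.
g = 0.0907 − 3.41/56.13 = 0.0907 − 0.06075 = 0.02995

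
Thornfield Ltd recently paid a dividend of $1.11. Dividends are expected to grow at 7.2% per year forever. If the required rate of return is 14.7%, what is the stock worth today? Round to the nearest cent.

Gordon growth model: P₀ = D₁/(r − g). D₁ = 1.11 × (1 + 0.072) = 1.1899.
P₀ = 1.1899 / (0.147 − 0.072) = 1.1899 / 0.075 = 15.8656

$15.87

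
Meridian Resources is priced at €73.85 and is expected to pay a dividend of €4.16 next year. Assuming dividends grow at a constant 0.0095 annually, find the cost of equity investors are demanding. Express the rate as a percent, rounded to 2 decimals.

6.58%

Rearranging the constant-growth DDM: r = D₁/P₀ + g.
r = 4.1600 / 73.85 + 0.0095 = 0.05633 + 0.0095 = 0.06583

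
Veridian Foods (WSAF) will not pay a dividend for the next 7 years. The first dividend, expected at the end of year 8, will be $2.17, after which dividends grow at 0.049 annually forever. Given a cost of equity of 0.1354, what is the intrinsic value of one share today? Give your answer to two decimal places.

$10.33

Deferred-dividend DDM. At t=7 the remaining stream is a growing perpetuity with first payment D_8 = 2.17.
V_7 = D_8/(r−g) = 2.17/(0.1354−0.049) = 25.1157
P₀ = V_7/(1+r)^7 = 25.1157/(1+0.1354)^7 = 10.3253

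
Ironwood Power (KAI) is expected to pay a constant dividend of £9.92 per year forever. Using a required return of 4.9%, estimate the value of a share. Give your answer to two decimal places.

£202.45

Zero-growth DDM (perpetuity): P₀ = D/r = 9.92 / 0.049 = 202.4490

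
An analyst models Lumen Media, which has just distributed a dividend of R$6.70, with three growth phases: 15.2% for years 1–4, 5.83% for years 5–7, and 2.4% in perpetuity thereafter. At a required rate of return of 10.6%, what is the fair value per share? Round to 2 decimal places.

Three-stage DDM. Project D₁…D_7; terminal Gordon value at t=7 with g = 0.024; discount at r = 0.106.
D_1 = 7.7184
D_2 = 8.8916
D_3 = 10.2431
D_4 = 11.8001
D_5 = 12.4880
D_6 = 13.2161
D_7 = 13.9866
TV_7 = 14.3222/(0.106−0.024) = 174.6615
P₀ = Σ Dₜ/(1+r)ᵗ + TV_7/(1+r)^7 = 137.6609

R$137.66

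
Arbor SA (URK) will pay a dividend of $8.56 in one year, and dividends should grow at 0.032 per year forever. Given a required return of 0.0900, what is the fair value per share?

$147.59

Gordon growth model: P₀ = D₁/(r − g), with D₁ = 8.56 given directly.
P₀ = 8.5600 / (0.09 − 0.032) = 8.5600 / 0.058 = 147.5862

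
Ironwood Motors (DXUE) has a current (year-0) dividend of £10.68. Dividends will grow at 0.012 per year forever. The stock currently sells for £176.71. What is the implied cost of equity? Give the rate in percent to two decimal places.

7.32%

Rearranging the constant-growth DDM: r = D₁/P₀ + g.
D₁ = 10.68 × (1 + 0.012) = 10.8082.
r = 10.8082 / 176.71 + 0.012 = 0.06116 + 0.012 = 0.07316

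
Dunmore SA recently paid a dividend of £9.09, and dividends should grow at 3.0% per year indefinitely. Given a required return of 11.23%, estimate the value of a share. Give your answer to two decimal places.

£113.76

Gordon growth model: P₀ = D₁/(r − g). D₁ = 9.09 × (1 + 0.03) = 9.3627.
P₀ = 9.3627 / (0.1123 − 0.03) = 9.3627 / 0.0823 = 113.7631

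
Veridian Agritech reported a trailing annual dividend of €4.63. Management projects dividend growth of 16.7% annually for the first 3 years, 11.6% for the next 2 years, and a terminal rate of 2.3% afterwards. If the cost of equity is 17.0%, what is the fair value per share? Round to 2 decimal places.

€51.47

Three-stage DDM. Project D₁…D_5; terminal Gordon value at t=5 with g = 0.023; discount at r = 0.17.
D_1 = 5.4032
D_2 = 6.3055
D_3 = 7.3586
D_4 = 8.2122
D_5 = 9.1648
TV_5 = 9.3756/(0.17−0.023) = 63.7794
P₀ = Σ Dₜ/(1+r)ᵗ + TV_5/(1+r)^5 = 51.4720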